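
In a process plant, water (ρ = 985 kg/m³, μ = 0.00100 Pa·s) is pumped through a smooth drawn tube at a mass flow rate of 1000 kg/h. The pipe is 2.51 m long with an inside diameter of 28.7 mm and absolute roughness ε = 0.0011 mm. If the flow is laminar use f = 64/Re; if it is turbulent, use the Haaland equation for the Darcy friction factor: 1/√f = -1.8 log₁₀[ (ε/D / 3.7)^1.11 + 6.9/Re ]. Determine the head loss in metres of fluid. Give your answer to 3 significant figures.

h_f ≈ 0.0248 m

ṁ = 1000 kg/h = 1000/3600 = 0.2778 kg/s.
A = πD²/4 = π(0.0287)²/4 = 0.0006469 m²; mean velocity V = ṁ/(ρA) = 0.2778/(985 · 0.0006469) = 0.4359 m/s.
Reynolds number Re = ρVD/μ = 985 · 0.4359 · 0.0287 / 0.001 = 1.232e+04.
Re > 4000 → turbulent. Relative roughness ε/D = 1.1e-06/0.0287 = 3.83e-05. Haaland: 1/√f = -1.8 log₁₀[(3.83e-05/3.7)^1.11 + 6.9/1.232e+04] = -1.8 log₁₀[2.93e-06 + 0.00056] = 5.849, so f = 0.02923.
Darcy-Weisbach: ΔP = f(L/D)(ρV²/2) = 0.02923·(2.51/0.0287)·(985·0.4359²/2) = 0.02923·87.46·93.59 = 239.2 Pa.
Head loss h_f = ΔP/(ρg) = 239.2/(985·9.81) = 0.0248 m.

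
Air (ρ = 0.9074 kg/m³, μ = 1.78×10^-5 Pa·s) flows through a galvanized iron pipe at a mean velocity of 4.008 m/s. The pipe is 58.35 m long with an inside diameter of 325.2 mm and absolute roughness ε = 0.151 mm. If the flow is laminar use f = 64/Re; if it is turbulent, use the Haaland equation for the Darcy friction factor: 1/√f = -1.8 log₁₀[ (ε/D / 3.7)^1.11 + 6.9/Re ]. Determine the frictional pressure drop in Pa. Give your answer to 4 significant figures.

Reynolds number Re = ρVD/μ = 0.9074 · 4.008 · 0.3252 / 1.78e-05 = 6.644e+04.
Re > 4000 → turbulent. Relative roughness ε/D = 0.000151/0.3252 = 0.000464. Haaland: 1/√f = -1.8 log₁₀[(0.000464/3.7)^1.11 + 6.9/6.644e+04] = -1.8 log₁₀[4.67e-05 + 0.000104] = 6.88, so f = 0.02113.
Darcy-Weisbach: ΔP = f(L/D)(ρV²/2) = 0.02113·(58.35/0.3252)·(0.9074·4.008²/2) = 0.02113·179.4·7.288 = 27.63 Pa.

ΔP ≈ 27.63 Pa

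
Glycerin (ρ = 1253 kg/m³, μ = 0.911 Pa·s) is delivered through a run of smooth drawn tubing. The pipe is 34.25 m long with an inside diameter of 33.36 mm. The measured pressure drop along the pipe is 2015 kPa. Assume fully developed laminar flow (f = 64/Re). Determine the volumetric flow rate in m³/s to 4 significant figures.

Q ≈ 0.001963 m³/s

For laminar flow, f = 64/Re with Re = ρVD/μ, so Darcy-Weisbach reduces to ΔP = 32μLV/D². Solving for V: V = ΔP·D²/(32μL) = 2.015e+06·(0.03336)²/(32·0.911·34.25) = 2.246 m/s.
Check: Re = ρVD/μ = 1253·2.246·0.03336/0.911 = 103.1 < 2300, so the laminar assumption holds.
Q = V·A = 2.246·(π/4·0.03336²) = 0.001963 m³/s = 0.001963 m³/s.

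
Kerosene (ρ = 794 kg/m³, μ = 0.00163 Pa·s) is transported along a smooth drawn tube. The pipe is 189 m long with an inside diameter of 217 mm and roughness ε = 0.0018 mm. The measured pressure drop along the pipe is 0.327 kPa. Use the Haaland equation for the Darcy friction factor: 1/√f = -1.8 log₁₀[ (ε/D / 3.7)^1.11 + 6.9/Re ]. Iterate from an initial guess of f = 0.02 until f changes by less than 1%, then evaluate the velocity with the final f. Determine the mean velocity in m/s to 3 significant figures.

V ≈ 0.192 m/s

Rearranging Darcy-Weisbach: V = √(2·ΔP·D/(f·L·ρ)). With ε/D = 1.8e-06/0.217 = 8.29e-06, iterate starting from f = 0.02:
  f = 0.02 → V = √(2·327·0.217/(0.02·189·794)) = 0.2175 m/s; Re = ρVD/μ = 2.299e+04; f → 0.02488
  f = 0.02488 → V = 0.1949 m/s; Re = 2.061e+04; f → 0.02557
  f = 0.02557 → V = 0.1923 m/s; Re = 2.033e+04; f → 0.02565
Converged (Δf/f < 1%). With the final f = 0.02565: V = √(2·327·0.217/(0.02565·189·794)) = 0.192 m/s.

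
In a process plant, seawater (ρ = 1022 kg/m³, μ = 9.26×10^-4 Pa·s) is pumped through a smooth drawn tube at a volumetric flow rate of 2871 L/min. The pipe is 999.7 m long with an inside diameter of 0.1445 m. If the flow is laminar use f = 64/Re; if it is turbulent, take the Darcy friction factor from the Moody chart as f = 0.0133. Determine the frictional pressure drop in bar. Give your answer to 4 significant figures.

ΔP ≈ 4.003 bar

Q = 2871 L/min = 2871/60000 = 0.04785 m³/s.
Cross-sectional area A = πD²/4 = π(0.1445)²/4 = 0.0164 m²; mean velocity V = Q/A = 0.04785/0.0164 = 2.918 m/s.
Reynolds number Re = ρVD/μ = 1022 · 2.918 · 0.1445 / 0.000926 = 4.653e+05.
Re > 4000 → turbulent; use the Moody-chart value f = 0.0133.
Darcy-Weisbach: ΔP = f(L/D)(ρV²/2) = 0.0133·(999.7/0.1445)·(1022·2.918²/2) = 0.0133·6918·4350 = 4.003e+05 Pa.
ΔP = 4.003e+05 Pa = 4.003 bar.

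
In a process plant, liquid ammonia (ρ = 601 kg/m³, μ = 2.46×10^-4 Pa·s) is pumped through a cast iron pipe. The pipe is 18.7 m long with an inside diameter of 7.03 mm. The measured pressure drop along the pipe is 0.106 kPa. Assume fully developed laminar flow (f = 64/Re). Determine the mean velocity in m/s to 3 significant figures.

For laminar flow, f = 64/Re with Re = ρVD/μ, so Darcy-Weisbach reduces to ΔP = 32μLV/D². Solving for V: V = ΔP·D²/(32μL) = 106·(0.00703)²/(32·0.000246·18.7) = 0.03559 m/s.
Check: Re = ρVD/μ = 601·0.03559·0.00703/0.000246 = 611.2 < 2300, so the laminar assumption holds.

V ≈ 0.0356 m/s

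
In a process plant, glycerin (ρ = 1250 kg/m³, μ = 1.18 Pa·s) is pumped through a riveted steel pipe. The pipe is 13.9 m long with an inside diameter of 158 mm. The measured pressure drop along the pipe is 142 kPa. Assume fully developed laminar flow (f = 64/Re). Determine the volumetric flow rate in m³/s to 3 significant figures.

Q ≈ 0.132 m³/s

For laminar flow, f = 64/Re with Re = ρVD/μ, so Darcy-Weisbach reduces to ΔP = 32μLV/D². Solving for V: V = ΔP·D²/(32μL) = 1.42e+05·(0.158)²/(32·1.18·13.9) = 6.754 m/s.
Check: Re = ρVD/μ = 1250·6.754·0.158/1.18 = 1130 < 2300, so the laminar assumption holds.
Q = V·A = 6.754·(π/4·0.158²) = 0.1324 m³/s = 0.132 m³/s.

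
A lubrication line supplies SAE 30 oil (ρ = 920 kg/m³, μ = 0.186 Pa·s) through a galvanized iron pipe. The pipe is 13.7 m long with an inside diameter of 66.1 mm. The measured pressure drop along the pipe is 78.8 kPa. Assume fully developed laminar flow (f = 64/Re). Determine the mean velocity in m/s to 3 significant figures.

V ≈ 4.22 m/s

For laminar flow, f = 64/Re with Re = ρVD/μ, so Darcy-Weisbach reduces to ΔP = 32μLV/D². Solving for V: V = ΔP·D²/(32μL) = 7.88e+04·(0.0661)²/(32·0.186·13.7) = 4.222 m/s.
Check: Re = ρVD/μ = 920·4.222·0.0661/0.186 = 1380 < 2300, so the laminar assumption holds.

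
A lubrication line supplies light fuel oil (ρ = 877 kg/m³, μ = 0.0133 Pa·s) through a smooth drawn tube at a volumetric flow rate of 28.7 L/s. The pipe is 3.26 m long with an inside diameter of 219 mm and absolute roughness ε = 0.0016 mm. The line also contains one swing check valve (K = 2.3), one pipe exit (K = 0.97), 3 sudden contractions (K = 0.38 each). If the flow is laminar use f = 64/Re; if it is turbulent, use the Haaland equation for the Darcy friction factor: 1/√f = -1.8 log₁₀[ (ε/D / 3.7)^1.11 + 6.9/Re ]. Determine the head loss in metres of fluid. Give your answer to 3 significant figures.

h_f ≈ 0.144 m

Q = 28.7 L/s = 28.7/1000 = 0.0287 m³/s.
Cross-sectional area A = πD²/4 = π(0.219)²/4 = 0.03767 m²; mean velocity V = Q/A = 0.0287/0.03767 = 0.7619 m/s.
Reynolds number Re = ρVD/μ = 877 · 0.7619 · 0.219 / 0.0133 = 1.1e+04.
Re > 4000 → turbulent. Relative roughness ε/D = 1.6e-06/0.219 = 7.31e-06. Haaland: 1/√f = -1.8 log₁₀[(7.31e-06/3.7)^1.11 + 6.9/1.1e+04] = -1.8 log₁₀[4.66e-07 + 0.000627] = 5.764, so f = 0.0301.
Total minor-loss coefficient ΣK = 1·2.3 + 1·0.97 + 3·0.38 = 4.41.
ΔP = [f·L/D + ΣK]·(ρV²/2) = [0.0301·3.26/0.219 + 4.41]·(877·0.7619²/2) = [0.448 + 4.41]·254.6 = 1237 Pa.
Head loss h_f = ΔP/(ρg) = 1237/(877·9.81) = 0.144 m.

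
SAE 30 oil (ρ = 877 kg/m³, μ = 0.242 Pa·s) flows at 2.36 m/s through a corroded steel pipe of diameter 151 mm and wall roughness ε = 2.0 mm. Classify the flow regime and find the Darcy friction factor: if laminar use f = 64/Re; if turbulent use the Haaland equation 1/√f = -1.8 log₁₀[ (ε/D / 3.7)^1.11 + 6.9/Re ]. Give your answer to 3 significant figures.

f ≈ 0.0496

Re = ρVD/μ = 877·2.36·0.151/0.242 = 1291.
Re < 2300 → laminar, so f = 64/Re = 0.04956 (roughness is irrelevant in laminar flow).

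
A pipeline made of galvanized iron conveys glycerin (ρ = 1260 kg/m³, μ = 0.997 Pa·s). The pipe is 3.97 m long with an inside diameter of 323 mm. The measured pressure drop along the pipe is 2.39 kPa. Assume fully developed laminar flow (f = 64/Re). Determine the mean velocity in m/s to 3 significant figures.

For laminar flow, f = 64/Re with Re = ρVD/μ, so Darcy-Weisbach reduces to ΔP = 32μLV/D². Solving for V: V = ΔP·D²/(32μL) = 2390·(0.323)²/(32·0.997·3.97) = 1.969 m/s.
Check: Re = ρVD/μ = 1260·1.969·0.323/0.997 = 803.6 < 2300, so the laminar assumption holds.

V ≈ 1.97 m/s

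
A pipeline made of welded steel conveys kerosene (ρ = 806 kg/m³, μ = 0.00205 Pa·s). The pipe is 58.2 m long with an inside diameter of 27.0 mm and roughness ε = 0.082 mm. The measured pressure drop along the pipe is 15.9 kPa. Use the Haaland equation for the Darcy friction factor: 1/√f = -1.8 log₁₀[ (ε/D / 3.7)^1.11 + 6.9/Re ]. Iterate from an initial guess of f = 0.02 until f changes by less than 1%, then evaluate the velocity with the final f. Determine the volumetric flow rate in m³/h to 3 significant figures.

Q ≈ 1.45 m³/h

Rearranging Darcy-Weisbach: V = √(2·ΔP·D/(f·L·ρ)). With ε/D = 8.2e-05/0.027 = 0.00304, iterate starting from f = 0.02:
  f = 0.02 → V = √(2·1.59e+04·0.027/(0.02·58.2·806)) = 0.9566 m/s; Re = ρVD/μ = 1.016e+04; f → 0.03483
  f = 0.03483 → V = 0.7249 m/s; Re = 7695; f → 0.03682
  f = 0.03682 → V = 0.7051 m/s; Re = 7485; f → 0.03703
Converged (Δf/f < 1%). With the final f = 0.03703: V = √(2·1.59e+04·0.027/(0.03703·58.2·806)) = 0.703 m/s.
Q = V·A = 0.703·(π/4·0.027²) = 0.0004025 m³/s = 1.45 m³/h.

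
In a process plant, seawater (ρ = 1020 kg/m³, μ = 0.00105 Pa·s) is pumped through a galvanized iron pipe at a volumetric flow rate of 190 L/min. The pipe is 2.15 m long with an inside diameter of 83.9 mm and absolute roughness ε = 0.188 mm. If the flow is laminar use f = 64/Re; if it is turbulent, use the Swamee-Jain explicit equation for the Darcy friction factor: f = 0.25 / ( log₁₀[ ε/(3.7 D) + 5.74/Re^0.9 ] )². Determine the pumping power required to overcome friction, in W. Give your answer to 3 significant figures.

Q = 190 L/min = 190/60000 = 0.003167 m³/s.
Cross-sectional area A = πD²/4 = π(0.0839)²/4 = 0.005529 m²; mean velocity V = Q/A = 0.003167/0.005529 = 0.5728 m/s.
Reynolds number Re = ρVD/μ = 1020 · 0.5728 · 0.0839 / 0.00105 = 4.668e+04.
Re > 4000 → turbulent. Relative roughness ε/D = 0.000188/0.0839 = 0.00224. Swamee-Jain: f = 0.25/(log₁₀[0.00224/3.7 + 5.74/4.668e+04^0.9])² = 0.25/(log₁₀[0.000606 + 0.00036])² = 0.25/(-3.015)² = 0.0275.
Darcy-Weisbach: ΔP = f(L/D)(ρV²/2) = 0.0275·(2.15/0.0839)·(1020·0.5728²/2) = 0.0275·25.63·167.3 = 117.9 Pa.
Pumping power P = QΔP = 0.003167·117.9 = 0.3734 W = 0.373 W.

P ≈ 0.373 W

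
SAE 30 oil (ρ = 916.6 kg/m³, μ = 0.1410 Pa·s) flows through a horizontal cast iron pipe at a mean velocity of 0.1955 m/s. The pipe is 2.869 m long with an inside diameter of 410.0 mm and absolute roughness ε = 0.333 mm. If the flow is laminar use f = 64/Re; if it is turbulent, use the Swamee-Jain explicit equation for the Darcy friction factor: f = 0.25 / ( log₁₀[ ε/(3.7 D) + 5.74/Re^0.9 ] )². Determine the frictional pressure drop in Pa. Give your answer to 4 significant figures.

ΔP ≈ 15.05 Pa

Reynolds number Re = ρVD/μ = 916.6 · 0.1955 · 0.41 / 0.141 = 521.1.
Re < 2300 → laminar flow, so f = 64/Re = 64/521.1 = 0.1228 (the turbulent correlation is not needed).
Darcy-Weisbach: ΔP = f(L/D)(ρV²/2) = 0.1228·(2.869/0.41)·(916.6·0.1955²/2) = 0.1228·6.998·17.52 = 15.05 Pa.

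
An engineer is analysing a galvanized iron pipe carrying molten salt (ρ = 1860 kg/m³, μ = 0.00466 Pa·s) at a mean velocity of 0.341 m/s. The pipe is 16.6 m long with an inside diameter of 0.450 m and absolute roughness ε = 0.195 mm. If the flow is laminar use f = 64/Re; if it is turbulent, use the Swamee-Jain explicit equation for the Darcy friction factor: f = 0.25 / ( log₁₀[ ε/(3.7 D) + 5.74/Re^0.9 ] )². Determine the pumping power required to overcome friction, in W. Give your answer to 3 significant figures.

P ≈ 4.68 W

Reynolds number Re = ρVD/μ = 1860 · 0.341 · 0.45 / 0.00466 = 6.125e+04.
Re > 4000 → turbulent. Relative roughness ε/D = 0.000195/0.45 = 0.000433. Swamee-Jain: f = 0.25/(log₁₀[0.000433/3.7 + 5.74/6.125e+04^0.9])² = 0.25/(log₁₀[0.000117 + 0.000282])² = 0.25/(-3.399)² = 0.02164.
Darcy-Weisbach: ΔP = f(L/D)(ρV²/2) = 0.02164·(16.6/0.45)·(1860·0.341²/2) = 0.02164·36.89·108.1 = 86.34 Pa.
Q = V·A = 0.341·0.159 = 0.05423 m³/s.
Pumping power P = QΔP = 0.05423·86.34 = 4.682 W = 4.68 W.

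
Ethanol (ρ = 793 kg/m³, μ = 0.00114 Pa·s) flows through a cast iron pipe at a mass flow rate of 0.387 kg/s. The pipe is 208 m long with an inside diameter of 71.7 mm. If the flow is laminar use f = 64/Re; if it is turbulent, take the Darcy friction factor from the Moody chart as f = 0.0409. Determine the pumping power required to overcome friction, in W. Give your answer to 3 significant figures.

P ≈ 0.335 W

A = πD²/4 = π(0.0717)²/4 = 0.004038 m²; mean velocity V = ṁ/(ρA) = 0.387/(793 · 0.004038) = 0.1209 m/s.
Reynolds number Re = ρVD/μ = 793 · 0.1209 · 0.0717 / 0.00114 = 6028.
Re > 4000 → turbulent; use the Moody-chart value f = 0.0409.
Darcy-Weisbach: ΔP = f(L/D)(ρV²/2) = 0.0409·(208/0.0717)·(793·0.1209²/2) = 0.0409·2901·5.792 = 687.3 Pa.
Q = ṁ/ρ = 0.387/793 = 0.000488 m³/s.
Pumping power P = QΔP = 0.000488·687.3 = 0.3354 W = 0.335 W.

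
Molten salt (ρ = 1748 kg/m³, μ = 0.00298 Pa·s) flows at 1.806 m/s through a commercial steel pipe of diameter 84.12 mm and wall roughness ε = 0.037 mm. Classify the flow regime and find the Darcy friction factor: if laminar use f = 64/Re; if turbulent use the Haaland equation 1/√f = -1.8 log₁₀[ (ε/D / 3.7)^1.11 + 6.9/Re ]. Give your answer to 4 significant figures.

Re = ρVD/μ = 1748·1.806·0.08412/0.00298 = 8.911e+04.
Re > 4000 → turbulent. ε/D = 3.7e-05/0.08412 = 0.00044; Haaland: 1/√f = -1.8 log₁₀[4.4e-05 + 7.74e-05] = 7.048, so f = 0.02013.

f ≈ 0.02013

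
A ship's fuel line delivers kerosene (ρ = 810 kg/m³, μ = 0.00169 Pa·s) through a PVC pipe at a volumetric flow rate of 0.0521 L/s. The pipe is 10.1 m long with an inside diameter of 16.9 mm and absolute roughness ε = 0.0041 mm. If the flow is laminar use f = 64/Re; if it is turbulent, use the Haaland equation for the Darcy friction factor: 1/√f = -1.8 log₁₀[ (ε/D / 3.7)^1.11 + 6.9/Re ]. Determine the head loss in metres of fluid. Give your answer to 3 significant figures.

h_f ≈ 0.0559 m

Q = 0.0521 L/s = 0.0521/1000 = 5.21e-05 m³/s.
Cross-sectional area A = πD²/4 = π(0.0169)²/4 = 0.0002243 m²; mean velocity V = Q/A = 5.21e-05/0.0002243 = 0.2323 m/s.
Reynolds number Re = ρVD/μ = 810 · 0.2323 · 0.0169 / 0.00169 = 1881.
Re < 2300 → laminar flow, so f = 64/Re = 64/1881 = 0.03402 (the turbulent correlation is not needed).
Darcy-Weisbach: ΔP = f(L/D)(ρV²/2) = 0.03402·(10.1/0.0169)·(810·0.2323²/2) = 0.03402·597.6·21.85 = 444.2 Pa.
Head loss h_f = ΔP/(ρg) = 444.2/(810·9.81) = 0.0559 m.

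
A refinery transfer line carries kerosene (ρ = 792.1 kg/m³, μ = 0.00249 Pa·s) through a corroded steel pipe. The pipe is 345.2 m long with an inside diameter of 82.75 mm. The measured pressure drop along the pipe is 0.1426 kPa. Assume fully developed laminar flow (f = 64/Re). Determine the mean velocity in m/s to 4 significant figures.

For laminar flow, f = 64/Re with Re = ρVD/μ, so Darcy-Weisbach reduces to ΔP = 32μLV/D². Solving for V: V = ΔP·D²/(32μL) = 142.6·(0.08275)²/(32·0.00249·345.2) = 0.0355 m/s.
Check: Re = ρVD/μ = 792.1·0.0355·0.08275/0.00249 = 934.5 < 2300, so the laminar assumption holds.

V ≈ 0.03550 m/s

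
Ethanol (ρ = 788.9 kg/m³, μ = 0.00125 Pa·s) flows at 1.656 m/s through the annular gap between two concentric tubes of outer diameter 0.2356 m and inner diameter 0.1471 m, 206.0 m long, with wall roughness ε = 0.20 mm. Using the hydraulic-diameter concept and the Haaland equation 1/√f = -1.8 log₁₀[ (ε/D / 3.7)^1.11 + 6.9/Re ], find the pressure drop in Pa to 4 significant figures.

ΔP ≈ 64840 Pa

Hydraulic diameter D_h = 4A/P = D_o - D_i = 0.2356 - 0.1471 = 0.0885 m.
Re = ρVD_h/μ = 788.9·1.656·0.0885/0.00125 = 9.249e+04.
ε/D_h = 0.0002/0.0885 = 0.00226; Haaland gives 1/√f = -1.8 log₁₀[0.000271+7.46e-05] = 6.231, so f = 0.02575.
ΔP = f(L/D_h)(ρV²/2) = 0.02575·206/0.0885·1082 = 6.484e+04 Pa.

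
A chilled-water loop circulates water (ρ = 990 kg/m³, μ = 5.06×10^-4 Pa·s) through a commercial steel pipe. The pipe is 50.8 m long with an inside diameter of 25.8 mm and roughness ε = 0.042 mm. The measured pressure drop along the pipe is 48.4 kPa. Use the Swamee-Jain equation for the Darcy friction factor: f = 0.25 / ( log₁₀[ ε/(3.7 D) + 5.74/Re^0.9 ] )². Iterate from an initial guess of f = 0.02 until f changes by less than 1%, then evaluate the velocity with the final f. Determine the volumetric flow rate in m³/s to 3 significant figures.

Q ≈ 7.37×10^-4 m³/s

Rearranging Darcy-Weisbach: V = √(2·ΔP·D/(f·L·ρ)). With ε/D = 4.2e-05/0.0258 = 0.00163, iterate starting from f = 0.02:
  f = 0.02 → V = √(2·4.84e+04·0.0258/(0.02·50.8·990)) = 1.576 m/s; Re = ρVD/μ = 7.954e+04; f → 0.02475
  f = 0.02475 → V = 1.417 m/s; Re = 7.151e+04; f → 0.02497
Converged (Δf/f < 1%). With the final f = 0.02497: V = √(2·4.84e+04·0.0258/(0.02497·50.8·990)) = 1.41 m/s.
Q = V·A = 1.41·(π/4·0.0258²) = 0.0007372 m³/s = 7.37×10^-4 m³/s.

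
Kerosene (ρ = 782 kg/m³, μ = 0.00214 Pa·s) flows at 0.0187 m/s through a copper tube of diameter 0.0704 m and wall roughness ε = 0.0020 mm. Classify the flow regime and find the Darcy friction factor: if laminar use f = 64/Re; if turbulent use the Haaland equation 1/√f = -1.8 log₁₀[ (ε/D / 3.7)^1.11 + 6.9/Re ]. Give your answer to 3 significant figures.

Re = ρVD/μ = 782·0.0187·0.0704/0.00214 = 481.1.
Re < 2300 → laminar, so f = 64/Re = 0.133 (roughness is irrelevant in laminar flow).

f ≈ 0.133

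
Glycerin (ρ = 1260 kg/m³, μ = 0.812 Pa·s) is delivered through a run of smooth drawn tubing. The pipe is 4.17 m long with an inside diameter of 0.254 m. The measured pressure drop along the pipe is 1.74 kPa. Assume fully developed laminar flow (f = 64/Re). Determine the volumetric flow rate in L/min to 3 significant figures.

For laminar flow, f = 64/Re with Re = ρVD/μ, so Darcy-Weisbach reduces to ΔP = 32μLV/D². Solving for V: V = ΔP·D²/(32μL) = 1740·(0.254)²/(32·0.812·4.17) = 1.036 m/s.
Check: Re = ρVD/μ = 1260·1.036·0.254/0.812 = 408.3 < 2300, so the laminar assumption holds.
Q = V·A = 1.036·(π/4·0.254²) = 0.0525 m³/s = 3150 L/min.

Q ≈ 3150 L/min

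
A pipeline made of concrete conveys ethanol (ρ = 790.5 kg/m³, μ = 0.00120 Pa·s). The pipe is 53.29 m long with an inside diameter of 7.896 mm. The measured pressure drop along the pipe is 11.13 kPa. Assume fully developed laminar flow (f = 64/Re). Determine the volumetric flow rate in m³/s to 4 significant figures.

For laminar flow, f = 64/Re with Re = ρVD/μ, so Darcy-Weisbach reduces to ΔP = 32μLV/D². Solving for V: V = ΔP·D²/(32μL) = 1.113e+04·(0.007896)²/(32·0.0012·53.29) = 0.3391 m/s.
Check: Re = ρVD/μ = 790.5·0.3391·0.007896/0.0012 = 1764 < 2300, so the laminar assumption holds.
Q = V·A = 0.3391·(π/4·0.007896²) = 1.66e-05 m³/s = 1.660×10^-5 m³/s.

Q ≈ 1.660×10^-5 m³/s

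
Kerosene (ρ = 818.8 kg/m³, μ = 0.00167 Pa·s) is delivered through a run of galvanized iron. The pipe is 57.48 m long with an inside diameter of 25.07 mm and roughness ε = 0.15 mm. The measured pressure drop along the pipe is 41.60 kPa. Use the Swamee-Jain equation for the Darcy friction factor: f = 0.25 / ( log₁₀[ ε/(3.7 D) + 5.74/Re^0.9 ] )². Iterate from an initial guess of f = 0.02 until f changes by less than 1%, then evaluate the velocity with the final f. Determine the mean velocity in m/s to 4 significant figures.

V ≈ 1.079 m/s

Rearranging Darcy-Weisbach: V = √(2·ΔP·D/(f·L·ρ)). With ε/D = 0.00015/0.02507 = 0.00598, iterate starting from f = 0.02:
  f = 0.02 → V = √(2·4.16e+04·0.02507/(0.02·57.48·818.8)) = 1.489 m/s; Re = ρVD/μ = 1.83e+04; f → 0.0367
  f = 0.0367 → V = 1.099 m/s; Re = 1.351e+04; f → 0.03797
  f = 0.03797 → V = 1.08 m/s; Re = 1.328e+04; f → 0.03805
Converged (Δf/f < 1%). With the final f = 0.03805: V = √(2·4.16e+04·0.02507/(0.03805·57.48·818.8)) = 1.079 m/s.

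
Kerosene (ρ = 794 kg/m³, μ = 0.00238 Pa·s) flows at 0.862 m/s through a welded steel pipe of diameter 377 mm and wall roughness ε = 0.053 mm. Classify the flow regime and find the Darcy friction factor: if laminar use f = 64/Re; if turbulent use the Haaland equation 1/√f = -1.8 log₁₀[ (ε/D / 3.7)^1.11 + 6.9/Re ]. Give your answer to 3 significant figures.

Re = ρVD/μ = 794·0.862·0.377/0.00238 = 1.084e+05.
Re > 4000 → turbulent. ε/D = 5.3e-05/0.377 = 0.000141; Haaland: 1/√f = -1.8 log₁₀[1.24e-05 + 6.36e-05] = 7.414, so f = 0.01819.

f ≈ 0.0182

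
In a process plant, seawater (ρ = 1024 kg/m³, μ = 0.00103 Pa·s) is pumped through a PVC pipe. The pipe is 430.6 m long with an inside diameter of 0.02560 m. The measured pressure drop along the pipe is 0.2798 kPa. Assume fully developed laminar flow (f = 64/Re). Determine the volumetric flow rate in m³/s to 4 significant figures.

For laminar flow, f = 64/Re with Re = ρVD/μ, so Darcy-Weisbach reduces to ΔP = 32μLV/D². Solving for V: V = ΔP·D²/(32μL) = 279.8·(0.0256)²/(32·0.00103·430.6) = 0.01292 m/s.
Check: Re = ρVD/μ = 1024·0.01292·0.0256/0.00103 = 328.8 < 2300, so the laminar assumption holds.
Q = V·A = 0.01292·(π/4·0.0256²) = 6.65e-06 m³/s = 6.650×10^-6 m³/s.

Q ≈ 6.650×10^-6 m³/s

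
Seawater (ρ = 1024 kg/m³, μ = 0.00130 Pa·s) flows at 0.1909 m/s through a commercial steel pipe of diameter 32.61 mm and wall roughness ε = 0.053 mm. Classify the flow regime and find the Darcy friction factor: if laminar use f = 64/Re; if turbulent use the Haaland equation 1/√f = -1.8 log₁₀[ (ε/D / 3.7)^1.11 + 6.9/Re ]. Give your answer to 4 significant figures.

Re = ρVD/μ = 1024·0.1909·0.03261/0.0013 = 4904.
Re > 4000 → turbulent. ε/D = 5.3e-05/0.03261 = 0.00163; Haaland: 1/√f = -1.8 log₁₀[0.000188 + 0.00141] = 5.035, so f = 0.03944.

f ≈ 0.03944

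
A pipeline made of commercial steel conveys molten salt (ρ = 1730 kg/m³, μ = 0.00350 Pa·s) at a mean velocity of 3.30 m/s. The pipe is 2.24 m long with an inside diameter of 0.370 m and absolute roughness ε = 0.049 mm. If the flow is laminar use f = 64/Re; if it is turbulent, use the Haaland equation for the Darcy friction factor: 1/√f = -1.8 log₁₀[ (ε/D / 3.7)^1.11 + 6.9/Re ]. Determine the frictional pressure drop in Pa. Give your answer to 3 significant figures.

ΔP ≈ 818 Pa

Reynolds number Re = ρVD/μ = 1730 · 3.3 · 0.37 / 0.0035 = 6.035e+05.
Re > 4000 → turbulent. Relative roughness ε/D = 4.9e-05/0.37 = 0.000132. Haaland: 1/√f = -1.8 log₁₀[(0.000132/3.7)^1.11 + 6.9/6.035e+05] = -1.8 log₁₀[1.16e-05 + 1.14e-05] = 8.348, so f = 0.01435.
Darcy-Weisbach: ΔP = f(L/D)(ρV²/2) = 0.01435·(2.24/0.37)·(1730·3.3²/2) = 0.01435·6.054·9420 = 818.4 Pa.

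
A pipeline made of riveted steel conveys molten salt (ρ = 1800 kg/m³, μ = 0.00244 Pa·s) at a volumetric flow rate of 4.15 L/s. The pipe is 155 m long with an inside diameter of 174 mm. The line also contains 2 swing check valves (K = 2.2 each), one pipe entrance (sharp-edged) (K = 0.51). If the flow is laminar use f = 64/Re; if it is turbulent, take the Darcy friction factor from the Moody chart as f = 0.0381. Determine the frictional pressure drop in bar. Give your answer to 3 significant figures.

Q = 4.15 L/s = 4.15/1000 = 0.00415 m³/s.
Cross-sectional area A = πD²/4 = π(0.174)²/4 = 0.02378 m²; mean velocity V = Q/A = 0.00415/0.02378 = 0.1745 m/s.
Reynolds number Re = ρVD/μ = 1800 · 0.1745 · 0.174 / 0.00244 = 2.24e+04.
Re > 4000 → turbulent; use the Moody-chart value f = 0.0381.
Total minor-loss coefficient ΣK = 2·2.2 + 1·0.51 = 4.91.
ΔP = [f·L/D + ΣK]·(ρV²/2) = [0.0381·155/0.174 + 4.91]·(1800·0.1745²/2) = [33.94 + 4.91]·27.41 = 1065 Pa.
ΔP = 1065 Pa = 0.0106 bar.

ΔP ≈ 0.0106 bar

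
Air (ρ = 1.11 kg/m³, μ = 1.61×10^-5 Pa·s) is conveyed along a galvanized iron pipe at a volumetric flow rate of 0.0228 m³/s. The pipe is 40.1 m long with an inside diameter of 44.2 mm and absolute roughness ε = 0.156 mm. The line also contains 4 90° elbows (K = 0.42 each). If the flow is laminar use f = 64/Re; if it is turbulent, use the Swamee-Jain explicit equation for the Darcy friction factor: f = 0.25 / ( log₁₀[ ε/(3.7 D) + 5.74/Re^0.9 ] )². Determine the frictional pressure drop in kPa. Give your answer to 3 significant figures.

ΔP ≈ 3.56 kPa

Cross-sectional area A = πD²/4 = π(0.0442)²/4 = 0.001534 m²; mean velocity V = Q/A = 0.0228/0.001534 = 14.86 m/s.
Reynolds number Re = ρVD/μ = 1.11 · 14.86 · 0.0442 / 1.61e-05 = 4.528e+04.
Re > 4000 → turbulent. Relative roughness ε/D = 0.000156/0.0442 = 0.00353. Swamee-Jain: f = 0.25/(log₁₀[0.00353/3.7 + 5.74/4.528e+04^0.9])² = 0.25/(log₁₀[0.000954 + 0.00037])² = 0.25/(-2.878)² = 0.03018.
Total minor-loss coefficient ΣK = 4·0.42 = 1.68.
ΔP = [f·L/D + ΣK]·(ρV²/2) = [0.03018·40.1/0.0442 + 1.68]·(1.11·14.86²/2) = [27.38 + 1.68]·122.5 = 3561 Pa.
ΔP = 3561 Pa = 3.56 kPa.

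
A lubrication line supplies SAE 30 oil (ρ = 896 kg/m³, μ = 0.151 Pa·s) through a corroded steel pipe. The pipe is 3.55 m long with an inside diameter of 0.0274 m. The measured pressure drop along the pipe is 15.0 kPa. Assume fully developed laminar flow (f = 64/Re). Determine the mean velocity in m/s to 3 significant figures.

V ≈ 0.657 m/s

For laminar flow, f = 64/Re with Re = ρVD/μ, so Darcy-Weisbach reduces to ΔP = 32μLV/D². Solving for V: V = ΔP·D²/(32μL) = 1.5e+04·(0.0274)²/(32·0.151·3.55) = 0.6565 m/s.
Check: Re = ρVD/μ = 896·0.6565·0.0274/0.151 = 106.7 < 2300, so the laminar assumption holds.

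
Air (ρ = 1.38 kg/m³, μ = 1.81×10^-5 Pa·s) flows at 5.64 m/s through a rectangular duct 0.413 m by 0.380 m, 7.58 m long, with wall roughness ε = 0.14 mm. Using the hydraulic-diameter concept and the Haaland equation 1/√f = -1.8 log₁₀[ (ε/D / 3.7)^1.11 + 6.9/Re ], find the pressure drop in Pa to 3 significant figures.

Hydraulic diameter D_h = 4A/P = 4·(0.413·0.38)/(2·(0.413+0.38)) = 0.6278/1.586 = 0.3958 m.
Re = ρVD_h/μ = 1.38·5.64·0.3958/1.81e-05 = 1.702e+05.
ε/D_h = 0.00014/0.3958 = 0.000354; Haaland gives 1/√f = -1.8 log₁₀[3.45e-05+4.05e-05] = 7.424, so f = 0.01814.
ΔP = f(L/D_h)(ρV²/2) = 0.01814·7.58/0.3958·21.95 = 7.626 Pa.

ΔP ≈ 7.63 Pa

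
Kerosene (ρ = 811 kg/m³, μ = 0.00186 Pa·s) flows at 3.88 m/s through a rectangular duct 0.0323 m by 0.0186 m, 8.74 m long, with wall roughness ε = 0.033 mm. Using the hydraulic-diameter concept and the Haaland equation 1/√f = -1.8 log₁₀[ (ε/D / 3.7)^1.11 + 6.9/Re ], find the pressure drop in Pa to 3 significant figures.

Hydraulic diameter D_h = 4A/P = 4·(0.0323·0.0186)/(2·(0.0323+0.0186)) = 0.002403/0.1018 = 0.02361 m.
Re = ρVD_h/μ = 811·3.88·0.02361/0.00186 = 3.994e+04.
ε/D_h = 3.3e-05/0.02361 = 0.0014; Haaland gives 1/√f = -1.8 log₁₀[0.000159+0.000173] = 6.263, so f = 0.02549.
ΔP = f(L/D_h)(ρV²/2) = 0.02549·8.74/0.02361·6105 = 5.762e+04 Pa.

ΔP ≈ 57600 Pa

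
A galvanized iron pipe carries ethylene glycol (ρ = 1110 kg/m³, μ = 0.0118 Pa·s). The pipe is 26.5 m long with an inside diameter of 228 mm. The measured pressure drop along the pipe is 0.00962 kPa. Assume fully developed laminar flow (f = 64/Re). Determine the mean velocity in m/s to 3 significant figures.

For laminar flow, f = 64/Re with Re = ρVD/μ, so Darcy-Weisbach reduces to ΔP = 32μLV/D². Solving for V: V = ΔP·D²/(32μL) = 9.62·(0.228)²/(32·0.0118·26.5) = 0.04998 m/s.
Check: Re = ρVD/μ = 1110·0.04998·0.228/0.0118 = 1072 < 2300, so the laminar assumption holds.

V ≈ 0.0500 m/s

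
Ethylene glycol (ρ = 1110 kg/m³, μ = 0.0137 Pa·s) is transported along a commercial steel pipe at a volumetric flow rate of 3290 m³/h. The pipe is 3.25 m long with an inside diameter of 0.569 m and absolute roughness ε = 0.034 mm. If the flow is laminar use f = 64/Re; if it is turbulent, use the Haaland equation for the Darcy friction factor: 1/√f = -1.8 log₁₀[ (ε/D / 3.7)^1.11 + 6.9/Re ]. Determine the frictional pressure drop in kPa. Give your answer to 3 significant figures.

ΔP ≈ 0.673 kPa

Q = 3290 m³/h = 3290/3600 = 0.9139 m³/s.
Cross-sectional area A = πD²/4 = π(0.569)²/4 = 0.2543 m²; mean velocity V = Q/A = 0.9139/0.2543 = 3.594 m/s.
Reynolds number Re = ρVD/μ = 1110 · 3.594 · 0.569 / 0.0137 = 1.657e+05.
Re > 4000 → turbulent. Relative roughness ε/D = 3.4e-05/0.569 = 5.98e-05. Haaland: 1/√f = -1.8 log₁₀[(5.98e-05/3.7)^1.11 + 6.9/1.657e+05] = -1.8 log₁₀[4.8e-06 + 4.16e-05] = 7.8, so f = 0.01644.
Darcy-Weisbach: ΔP = f(L/D)(ρV²/2) = 0.01644·(3.25/0.569)·(1110·3.594²/2) = 0.01644·5.712·7169 = 673.1 Pa.
ΔP = 673.1 Pa = 0.673 kPa.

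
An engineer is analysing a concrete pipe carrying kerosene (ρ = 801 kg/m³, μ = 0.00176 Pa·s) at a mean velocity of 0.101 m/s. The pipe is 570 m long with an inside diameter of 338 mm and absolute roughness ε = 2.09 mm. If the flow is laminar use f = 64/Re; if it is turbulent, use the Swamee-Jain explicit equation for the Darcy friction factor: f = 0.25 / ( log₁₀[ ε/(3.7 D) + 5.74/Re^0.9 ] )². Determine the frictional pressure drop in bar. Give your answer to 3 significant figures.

ΔP ≈ 0.00259 bar

Reynolds number Re = ρVD/μ = 801 · 0.101 · 0.338 / 0.00176 = 1.554e+04.
Re > 4000 → turbulent. Relative roughness ε/D = 0.00209/0.338 = 0.00618. Swamee-Jain: f = 0.25/(log₁₀[0.00618/3.7 + 5.74/1.554e+04^0.9])² = 0.25/(log₁₀[0.00167 + 0.00097])² = 0.25/(-2.578)² = 0.03761.
Darcy-Weisbach: ΔP = f(L/D)(ρV²/2) = 0.03761·(570/0.338)·(801·0.101²/2) = 0.03761·1686·4.086 = 259.1 Pa.
ΔP = 259.1 Pa = 0.00259 bar.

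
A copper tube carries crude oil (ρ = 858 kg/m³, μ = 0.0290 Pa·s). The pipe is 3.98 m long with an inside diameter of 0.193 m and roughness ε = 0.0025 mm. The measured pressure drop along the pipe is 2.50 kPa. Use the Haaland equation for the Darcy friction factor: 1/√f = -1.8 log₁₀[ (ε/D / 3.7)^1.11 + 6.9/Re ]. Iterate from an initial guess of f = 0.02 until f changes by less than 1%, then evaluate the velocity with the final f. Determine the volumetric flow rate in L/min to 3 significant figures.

Q ≈ 5770 L/min

Rearranging Darcy-Weisbach: V = √(2·ΔP·D/(f·L·ρ)). With ε/D = 2.5e-06/0.193 = 1.3e-05, iterate starting from f = 0.02:
  f = 0.02 → V = √(2·2500·0.193/(0.02·3.98·858)) = 3.759 m/s; Re = ρVD/μ = 2.146e+04; f → 0.02532
  f = 0.02532 → V = 3.341 m/s; Re = 1.908e+04; f → 0.02607
  f = 0.02607 → V = 3.292 m/s; Re = 1.88e+04; f → 0.02617
Converged (Δf/f < 1%). With the final f = 0.02617: V = √(2·2500·0.193/(0.02617·3.98·858)) = 3.286 m/s.
Q = V·A = 3.286·(π/4·0.193²) = 0.09614 m³/s = 5770 L/min.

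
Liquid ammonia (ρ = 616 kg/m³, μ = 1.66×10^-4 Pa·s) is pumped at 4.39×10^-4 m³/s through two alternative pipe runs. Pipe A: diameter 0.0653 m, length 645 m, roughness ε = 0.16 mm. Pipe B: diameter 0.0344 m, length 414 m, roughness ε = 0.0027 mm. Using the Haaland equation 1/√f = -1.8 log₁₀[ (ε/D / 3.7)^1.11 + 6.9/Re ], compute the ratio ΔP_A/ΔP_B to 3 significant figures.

ΔP_A/ΔP_B ≈ 0.0896

Pipe A: V = Q/A = 0.000439/0.003349 = 0.1311 m/s; Re = 3.176e+04; ε/D = 0.00245; Haaland → f = 0.02852; ΔP_A = f(L/D)(ρV²/2) = 1491 Pa.
Pipe B: V = Q/A = 0.000439/0.0009294 = 0.4723 m/s; Re = 6.03e+04; ε/D = 7.85e-05; Haaland → f = 0.02011; ΔP_B = f(L/D)(ρV²/2) = 1.663e+04 Pa.
ΔP_A/ΔP_B = 1491/1.663e+04 = 0.0896.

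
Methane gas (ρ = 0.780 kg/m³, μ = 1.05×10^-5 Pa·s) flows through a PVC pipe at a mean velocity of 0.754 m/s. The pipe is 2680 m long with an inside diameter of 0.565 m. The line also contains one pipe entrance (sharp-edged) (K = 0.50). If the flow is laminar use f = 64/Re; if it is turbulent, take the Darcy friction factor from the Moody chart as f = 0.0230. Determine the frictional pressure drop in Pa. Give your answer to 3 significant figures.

ΔP ≈ 24.3 Pa

Reynolds number Re = ρVD/μ = 0.78 · 0.754 · 0.565 / 1.05e-05 = 3.165e+04.
Re > 4000 → turbulent; use the Moody-chart value f = 0.0230.
Total minor-loss coefficient ΣK = 1·0.5 = 0.5.
ΔP = [f·L/D + ΣK]·(ρV²/2) = [0.023·2680/0.565 + 0.5]·(0.78·0.754²/2) = [109.1 + 0.5]·0.2217 = 24.3 Pa.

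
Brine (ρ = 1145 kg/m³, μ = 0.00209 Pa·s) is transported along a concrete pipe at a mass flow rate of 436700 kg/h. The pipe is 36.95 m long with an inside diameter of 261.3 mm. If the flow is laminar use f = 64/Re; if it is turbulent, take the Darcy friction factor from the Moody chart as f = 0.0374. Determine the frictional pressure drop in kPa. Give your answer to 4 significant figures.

ΔP ≈ 11.82 kPa

ṁ = 436700 kg/h = 436700/3600 = 121.3 kg/s.
A = πD²/4 = π(0.2613)²/4 = 0.05363 m²; mean velocity V = ṁ/(ρA) = 121.3/(1145 · 0.05363) = 1.976 m/s.
Reynolds number Re = ρVD/μ = 1145 · 1.976 · 0.2613 / 0.00209 = 2.828e+05.
Re > 4000 → turbulent; use the Moody-chart value f = 0.0374.
Darcy-Weisbach: ΔP = f(L/D)(ρV²/2) = 0.0374·(36.95/0.2613)·(1145·1.976²/2) = 0.0374·141.4·2235 = 1.182e+04 Pa.
ΔP = 1.182e+04 Pa = 11.82 kPa.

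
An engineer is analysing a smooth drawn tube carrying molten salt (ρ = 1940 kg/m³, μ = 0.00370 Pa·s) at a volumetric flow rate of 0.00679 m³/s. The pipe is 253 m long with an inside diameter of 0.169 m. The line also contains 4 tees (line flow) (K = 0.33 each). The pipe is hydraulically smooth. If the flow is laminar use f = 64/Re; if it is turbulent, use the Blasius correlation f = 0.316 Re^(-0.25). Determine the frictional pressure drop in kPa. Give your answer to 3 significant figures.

ΔP ≈ 3.40 kPa

Cross-sectional area A = πD²/4 = π(0.169)²/4 = 0.02243 m²; mean velocity V = Q/A = 0.00679/0.02243 = 0.3027 m/s.
Reynolds number Re = ρVD/μ = 1940 · 0.3027 · 0.169 / 0.0037 = 2.682e+04.
Re > 4000 → turbulent. Smooth-pipe (Blasius): f = 0.316 Re^(-0.25) = 0.316/(2.682e+04)^0.25 = 0.02469.
Total minor-loss coefficient ΣK = 4·0.33 = 1.32.
ΔP = [f·L/D + ΣK]·(ρV²/2) = [0.02469·253/0.169 + 1.32]·(1940·0.3027²/2) = [36.97 + 1.32]·88.88 = 3403 Pa.
ΔP = 3403 Pa = 3.40 kPa.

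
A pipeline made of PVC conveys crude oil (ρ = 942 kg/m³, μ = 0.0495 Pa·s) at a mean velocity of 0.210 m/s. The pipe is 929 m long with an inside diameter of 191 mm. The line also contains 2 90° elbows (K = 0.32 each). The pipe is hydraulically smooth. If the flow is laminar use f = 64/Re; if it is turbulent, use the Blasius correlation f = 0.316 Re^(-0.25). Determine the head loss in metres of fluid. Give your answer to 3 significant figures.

Reynolds number Re = ρVD/μ = 942 · 0.21 · 0.191 / 0.0495 = 763.3.
Re < 2300 → laminar flow, so f = 64/Re = 64/763.3 = 0.08385 (the turbulent correlation is not needed).
Total minor-loss coefficient ΣK = 2·0.32 = 0.64.
ΔP = [f·L/D + ΣK]·(ρV²/2) = [0.08385·929/0.191 + 0.64]·(942·0.21²/2) = [407.8 + 0.64]·20.77 = 8484 Pa.
Head loss h_f = ΔP/(ρg) = 8484/(942·9.81) = 0.918 m.

h_f ≈ 0.918 m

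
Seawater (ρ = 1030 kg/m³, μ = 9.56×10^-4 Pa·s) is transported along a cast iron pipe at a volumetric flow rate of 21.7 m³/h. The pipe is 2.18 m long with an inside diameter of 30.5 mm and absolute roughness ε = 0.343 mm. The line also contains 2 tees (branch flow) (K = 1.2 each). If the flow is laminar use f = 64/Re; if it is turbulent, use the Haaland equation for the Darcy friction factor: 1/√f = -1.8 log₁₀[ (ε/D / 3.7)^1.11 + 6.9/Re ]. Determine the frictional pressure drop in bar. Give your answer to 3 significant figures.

Q = 21.7 m³/h = 21.7/3600 = 0.006028 m³/s.
Cross-sectional area A = πD²/4 = π(0.0305)²/4 = 0.0007306 m²; mean velocity V = Q/A = 0.006028/0.0007306 = 8.25 m/s.
Reynolds number Re = ρVD/μ = 1030 · 8.25 · 0.0305 / 0.000956 = 2.711e+05.
Re > 4000 → turbulent. Relative roughness ε/D = 0.000343/0.0305 = 0.0112. Haaland: 1/√f = -1.8 log₁₀[(0.0112/3.7)^1.11 + 6.9/2.711e+05] = -1.8 log₁₀[0.00161 + 2.55e-05] = 5.017, so f = 0.03973.
Total minor-loss coefficient ΣK = 2·1.2 = 2.4.
ΔP = [f·L/D + ΣK]·(ρV²/2) = [0.03973·2.18/0.0305 + 2.4]·(1030·8.25²/2) = [2.84 + 2.4]·3.505e+04 = 1.837e+05 Pa.
ΔP = 1.837e+05 Pa = 1.84 bar.

ΔP ≈ 1.84 bar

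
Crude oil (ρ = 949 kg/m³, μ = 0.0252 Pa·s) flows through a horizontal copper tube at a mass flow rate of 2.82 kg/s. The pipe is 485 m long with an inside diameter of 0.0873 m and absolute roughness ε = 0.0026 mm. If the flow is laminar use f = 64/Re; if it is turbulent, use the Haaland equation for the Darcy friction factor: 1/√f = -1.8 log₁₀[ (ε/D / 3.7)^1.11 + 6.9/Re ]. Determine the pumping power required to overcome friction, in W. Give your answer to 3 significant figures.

A = πD²/4 = π(0.0873)²/4 = 0.005986 m²; mean velocity V = ṁ/(ρA) = 2.82/(949 · 0.005986) = 0.4964 m/s.
Reynolds number Re = ρVD/μ = 949 · 0.4964 · 0.0873 / 0.0252 = 1632.
Re < 2300 → laminar flow, so f = 64/Re = 64/1632 = 0.03921 (the turbulent correlation is not needed).
Darcy-Weisbach: ΔP = f(L/D)(ρV²/2) = 0.03921·(485/0.0873)·(949·0.4964²/2) = 0.03921·5556·116.9 = 2.548e+04 Pa.
Q = ṁ/ρ = 2.82/949 = 0.002972 m³/s.
Pumping power P = QΔP = 0.002972·2.548e+04 = 75.70 W = 75.7 W.

P ≈ 75.7 W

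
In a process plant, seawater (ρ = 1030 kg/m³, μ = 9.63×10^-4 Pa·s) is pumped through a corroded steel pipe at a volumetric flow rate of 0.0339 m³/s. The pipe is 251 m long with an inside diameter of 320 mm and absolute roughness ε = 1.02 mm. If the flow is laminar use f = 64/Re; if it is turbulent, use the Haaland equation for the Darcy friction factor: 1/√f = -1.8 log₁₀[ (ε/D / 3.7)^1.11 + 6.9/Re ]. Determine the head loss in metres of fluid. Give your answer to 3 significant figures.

Cross-sectional area A = πD²/4 = π(0.32)²/4 = 0.08042 m²; mean velocity V = Q/A = 0.0339/0.08042 = 0.4215 m/s.
Reynolds number Re = ρVD/μ = 1030 · 0.4215 · 0.32 / 0.000963 = 1.443e+05.
Re > 4000 → turbulent. Relative roughness ε/D = 0.00102/0.32 = 0.00319. Haaland: 1/√f = -1.8 log₁₀[(0.00319/3.7)^1.11 + 6.9/1.443e+05] = -1.8 log₁₀[0.000396 + 4.78e-05] = 6.034, so f = 0.02746.
Darcy-Weisbach: ΔP = f(L/D)(ρV²/2) = 0.02746·(251/0.32)·(1030·0.4215²/2) = 0.02746·784.4·91.5 = 1971 Pa.
Head loss h_f = ΔP/(ρg) = 1971/(1030·9.81) = 0.195 m.

h_f ≈ 0.195 m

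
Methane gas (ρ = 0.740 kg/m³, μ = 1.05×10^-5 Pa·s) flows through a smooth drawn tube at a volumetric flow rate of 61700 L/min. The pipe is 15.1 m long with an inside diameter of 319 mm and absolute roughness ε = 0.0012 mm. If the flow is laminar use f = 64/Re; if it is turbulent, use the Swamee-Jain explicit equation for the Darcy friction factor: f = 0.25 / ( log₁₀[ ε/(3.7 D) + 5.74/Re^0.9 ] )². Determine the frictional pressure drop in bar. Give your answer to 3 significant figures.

Q = 61700 L/min = 61700/60000 = 1.028 m³/s.
Cross-sectional area A = πD²/4 = π(0.319)²/4 = 0.07992 m²; mean velocity V = Q/A = 1.028/0.07992 = 12.87 m/s.
Reynolds number Re = ρVD/μ = 0.74 · 12.87 · 0.319 / 1.05e-05 = 2.893e+05.
Re > 4000 → turbulent. Relative roughness ε/D = 1.2e-06/0.319 = 3.76e-06. Swamee-Jain: f = 0.25/(log₁₀[3.76e-06/3.7 + 5.74/2.893e+05^0.9])² = 0.25/(log₁₀[1.02e-06 + 6.98e-05])² = 0.25/(-4.15)² = 0.01452.
Darcy-Weisbach: ΔP = f(L/D)(ρV²/2) = 0.01452·(15.1/0.319)·(0.74·12.87²/2) = 0.01452·47.34·61.25 = 42.09 Pa.
ΔP = 42.09 Pa = 4.21×10^-4 bar.

ΔP ≈ 4.21×10^-4 bar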